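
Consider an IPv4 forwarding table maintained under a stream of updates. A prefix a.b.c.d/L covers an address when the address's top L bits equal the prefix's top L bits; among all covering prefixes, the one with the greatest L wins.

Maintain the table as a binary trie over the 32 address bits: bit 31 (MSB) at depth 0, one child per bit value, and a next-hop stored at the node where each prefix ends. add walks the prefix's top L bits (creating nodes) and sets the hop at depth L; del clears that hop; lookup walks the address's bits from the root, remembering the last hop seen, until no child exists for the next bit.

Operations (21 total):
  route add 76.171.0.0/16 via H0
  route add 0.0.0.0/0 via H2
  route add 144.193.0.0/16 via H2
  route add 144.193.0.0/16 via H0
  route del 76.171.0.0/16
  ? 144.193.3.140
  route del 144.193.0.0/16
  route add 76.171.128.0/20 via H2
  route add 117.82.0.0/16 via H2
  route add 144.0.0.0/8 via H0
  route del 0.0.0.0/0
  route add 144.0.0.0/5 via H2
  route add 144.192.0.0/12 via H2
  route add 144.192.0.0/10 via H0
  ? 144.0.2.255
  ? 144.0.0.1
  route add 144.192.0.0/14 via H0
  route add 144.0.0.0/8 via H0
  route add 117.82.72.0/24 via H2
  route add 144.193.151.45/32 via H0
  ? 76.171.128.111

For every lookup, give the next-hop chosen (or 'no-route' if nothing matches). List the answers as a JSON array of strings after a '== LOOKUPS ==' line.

Trace:
  add 76.171.0.0/16 -> H0 at depth 16
  add 0.0.0.0/0 -> H2 at depth 0
  add 144.193.0.0/16 -> H2 at depth 16
  add 144.193.0.0/16 -> H0 at depth 16
  - 76.171.0.0/16 clear@16
  Q 144.193.3.140: descend 1001000011000001 ; hops seen [H2,H0] ; pick H0
  - 144.193.0.0/16 clear@16
  add 76.171.128.0/20 -> H2 at depth 20
  add 117.82.0.0/16 -> H2 at depth 16
  add 144.0.0.0/8 -> H0 at depth 8
  - 0.0.0.0/0 clear@0
  add 144.0.0.0/5 -> H2 at depth 5
  add 144.192.0.0/12 -> H2 at depth 12
  add 144.192.0.0/10 -> H0 at depth 10
  Q 144.0.2.255: descend 10010000 ; hops seen [H2,H0] ; pick H0
  Q 144.0.0.1: descend 10010000 ; hops seen [H2,H0] ; pick H0
  add 144.192.0.0/14 -> H0 at depth 14
  add 144.0.0.0/8 -> H0 at depth 8
  add 117.82.72.0/24 -> H2 at depth 24
  add 144.193.151.45/32 -> H0 at depth 32
  Q 76.171.128.111: descend 01001100101010111000 ; hops seen [H2] ; pick H2

== LOOKUPS ==
["H0","H0","H0","H2"]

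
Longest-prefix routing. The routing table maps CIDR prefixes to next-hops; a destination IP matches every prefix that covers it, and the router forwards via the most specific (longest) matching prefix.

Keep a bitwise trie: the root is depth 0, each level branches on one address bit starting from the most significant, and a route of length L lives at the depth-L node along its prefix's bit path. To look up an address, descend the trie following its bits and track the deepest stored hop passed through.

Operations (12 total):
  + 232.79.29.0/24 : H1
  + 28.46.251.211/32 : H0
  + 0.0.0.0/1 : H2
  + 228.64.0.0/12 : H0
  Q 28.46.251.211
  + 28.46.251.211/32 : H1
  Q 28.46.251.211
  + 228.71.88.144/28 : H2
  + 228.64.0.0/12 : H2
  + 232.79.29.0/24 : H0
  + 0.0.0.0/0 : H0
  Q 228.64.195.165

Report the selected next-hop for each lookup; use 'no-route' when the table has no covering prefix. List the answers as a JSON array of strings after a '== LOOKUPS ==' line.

Trace:
  + 232.79.29.0/24 (H1) depth=24
  + 28.46.251.211/32 (H0) depth=32
  + 0.0.0.0/1 (H2) depth=1
  + 228.64.0.0/12 (H0) depth=12
  Q 28.46.251.211: descend 00011100001011101111101111010011 ; hops seen [H2,H0] ; pick H0
  + 28.46.251.211/32 (H1) depth=32
  Q 28.46.251.211: descend 00011100001011101111101111010011 ; hops seen [H2,H1] ; pick H1
  + 228.71.88.144/28 (H2) depth=28
  + 228.64.0.0/12 (H2) depth=12
  + 232.79.29.0/24 (H0) depth=24
  + 0.0.0.0/0 (H0) depth=0
  Q 228.64.195.165: descend 1110010001000 ; hops seen [H0,H2] ; pick H2

== LOOKUPS ==
["H0","H1","H2"]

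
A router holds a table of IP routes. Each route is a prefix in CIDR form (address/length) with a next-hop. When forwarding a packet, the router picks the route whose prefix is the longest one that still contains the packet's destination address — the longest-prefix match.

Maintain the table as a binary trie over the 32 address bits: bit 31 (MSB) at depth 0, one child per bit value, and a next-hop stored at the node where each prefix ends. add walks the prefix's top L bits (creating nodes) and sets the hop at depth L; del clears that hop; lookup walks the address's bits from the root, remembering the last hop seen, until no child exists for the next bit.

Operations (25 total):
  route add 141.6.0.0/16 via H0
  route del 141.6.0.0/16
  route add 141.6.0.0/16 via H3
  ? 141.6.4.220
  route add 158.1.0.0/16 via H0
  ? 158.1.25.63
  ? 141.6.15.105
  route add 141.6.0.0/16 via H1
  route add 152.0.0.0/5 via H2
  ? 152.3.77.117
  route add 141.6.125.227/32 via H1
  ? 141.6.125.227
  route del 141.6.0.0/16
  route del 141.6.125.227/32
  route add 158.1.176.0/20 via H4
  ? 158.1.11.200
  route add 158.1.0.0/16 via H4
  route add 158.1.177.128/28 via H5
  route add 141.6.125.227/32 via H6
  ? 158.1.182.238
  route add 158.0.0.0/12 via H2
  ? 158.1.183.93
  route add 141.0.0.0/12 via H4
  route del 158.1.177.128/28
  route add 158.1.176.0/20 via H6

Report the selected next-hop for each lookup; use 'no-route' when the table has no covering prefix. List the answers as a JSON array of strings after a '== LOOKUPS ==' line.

Process each operation:
  add 141.6.0.0/16 -> H0 at depth 16
  del 141.6.0.0/16 (clear depth 16)
  add 141.6.0.0/16 -> H3 at depth 16
  Q 141.6.4.220: descend 1000110100000110 ; hops seen [H3] ; pick H3
  add 158.1.0.0/16 -> H0 at depth 16
  Q 158.1.25.63: descend 1001111000000001 ; hops seen [H0] ; pick H0
  Q 141.6.15.105: descend 1000110100000110 ; hops seen [H3] ; pick H3
  add 141.6.0.0/16 -> H1 at depth 16
  add 152.0.0.0/5 -> H2 at depth 5
  Q 152.3.77.117: descend 10011 ; hops seen [H2] ; pick H2
  add 141.6.125.227/32 -> H1 at depth 32
  Q 141.6.125.227: descend 10001101000001100111110111100011 ; hops seen [H1,H1] ; pick H1
  del 141.6.0.0/16 (clear depth 16)
  del 141.6.125.227/32 (clear depth 32)
  add 158.1.176.0/20 -> H4 at depth 20
  Q 158.1.11.200: descend 1001111000000001 ; hops seen [H2,H0] ; pick H0
  add 158.1.0.0/16 -> H4 at depth 16
  add 158.1.177.128/28 -> H5 at depth 28
  add 141.6.125.227/32 -> H6 at depth 32
  Q 158.1.182.238: descend 100111100000000110110 ; hops seen [H2,H4,H4] ; pick H4
  add 158.0.0.0/12 -> H2 at depth 12
  Q 158.1.183.93: descend 100111100000000110110 ; hops seen [H2,H2,H4,H4] ; pick H4
  add 141.0.0.0/12 -> H4 at depth 12
  del 158.1.177.128/28 (clear depth 28)
  add 158.1.176.0/20 -> H6 at depth 20

== LOOKUPS ==
["H3","H0","H3","H2","H1","H0","H4","H4"]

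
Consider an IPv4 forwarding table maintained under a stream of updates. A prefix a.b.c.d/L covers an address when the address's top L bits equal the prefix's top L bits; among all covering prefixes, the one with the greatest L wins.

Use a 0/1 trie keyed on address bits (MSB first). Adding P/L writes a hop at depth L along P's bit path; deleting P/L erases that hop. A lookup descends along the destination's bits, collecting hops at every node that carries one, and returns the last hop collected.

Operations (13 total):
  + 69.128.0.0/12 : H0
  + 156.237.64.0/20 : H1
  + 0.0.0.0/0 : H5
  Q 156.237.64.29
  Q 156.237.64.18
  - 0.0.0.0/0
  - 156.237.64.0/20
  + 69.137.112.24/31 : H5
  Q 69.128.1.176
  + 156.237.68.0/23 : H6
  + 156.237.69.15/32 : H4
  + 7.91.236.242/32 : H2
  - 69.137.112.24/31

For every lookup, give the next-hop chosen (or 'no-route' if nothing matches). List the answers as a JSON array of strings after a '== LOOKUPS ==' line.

Apply in order:
  add 69.128.0.0/12 -> H0 at depth 12
  add 156.237.64.0/20 -> H1 at depth 20
  add 0.0.0.0/0 -> H5 at depth 0
  lookup 156.237.64.29: bits 10011100111011010100 walk d0:H5→d1:-→d2:-→d3:-→d4:-→d5:-→d6:-→d7:-→d8:-→d9:-→d10:-→d11:-→d12:-→d13:-→d14:-→d15:-→d16:-→d17:-→d18:-→d19:-→d20:H1 -> H1
  lookup 156.237.64.18: bits 10011100111011010100 walk d0:H5→d1:-→d2:-→d3:-→d4:-→d5:-→d6:-→d7:-→d8:-→d9:-→d10:-→d11:-→d12:-→d13:-→d14:-→d15:-→d16:-→d17:-→d18:-→d19:-→d20:H1 -> H1
  - 0.0.0.0/0 clear@0
  - 156.237.64.0/20 clear@20
  add 69.137.112.24/31 -> H5 at depth 31
  lookup 69.128.1.176: bits 010001011000 walk d0:-→d1:-→d2:-→d3:-→d4:-→d5:-→d6:-→d7:-→d8:-→d9:-→d10:-→d11:-→d12:H0 -> H0
  add 156.237.68.0/23 -> H6 at depth 23
  add 156.237.69.15/32 -> H4 at depth 32
  add 7.91.236.242/32 -> H2 at depth 32
  - 69.137.112.24/31 clear@31

== LOOKUPS ==
["H1","H1","H0"]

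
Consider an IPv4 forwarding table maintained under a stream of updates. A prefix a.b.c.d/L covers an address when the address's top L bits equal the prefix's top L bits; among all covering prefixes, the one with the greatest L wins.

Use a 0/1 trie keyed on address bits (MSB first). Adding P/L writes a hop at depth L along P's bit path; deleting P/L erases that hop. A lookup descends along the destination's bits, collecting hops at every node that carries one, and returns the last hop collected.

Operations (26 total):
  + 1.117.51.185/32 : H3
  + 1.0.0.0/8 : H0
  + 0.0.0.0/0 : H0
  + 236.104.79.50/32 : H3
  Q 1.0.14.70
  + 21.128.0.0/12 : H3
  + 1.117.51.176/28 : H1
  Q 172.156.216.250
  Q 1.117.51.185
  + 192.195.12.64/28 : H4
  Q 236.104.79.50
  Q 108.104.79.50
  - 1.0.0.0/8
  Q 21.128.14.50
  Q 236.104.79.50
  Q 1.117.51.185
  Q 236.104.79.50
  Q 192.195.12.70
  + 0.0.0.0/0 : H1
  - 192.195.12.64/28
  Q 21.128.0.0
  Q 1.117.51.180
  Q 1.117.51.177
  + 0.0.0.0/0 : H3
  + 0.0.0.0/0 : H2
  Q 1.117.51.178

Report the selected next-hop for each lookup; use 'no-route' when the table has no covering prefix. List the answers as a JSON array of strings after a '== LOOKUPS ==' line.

Trace:
  + 1.117.51.185/32 (H3) depth=32
  + 1.0.0.0/8 (H0) depth=8
  + 0.0.0.0/0 (H0) depth=0
  + 236.104.79.50/32 (H3) depth=32
  Q 1.0.14.70: descend 000000010 ; hops seen [H0,H0] ; pick H0
  + 21.128.0.0/12 (H3) depth=12
  + 1.117.51.176/28 (H1) depth=28
  Q 172.156.216.250: descend 1 ; hops seen [H0] ; pick H0
  Q 1.117.51.185: descend 00000001011101010011001110111001 ; hops seen [H0,H0,H1,H3] ; pick H3
  + 192.195.12.64/28 (H4) depth=28
  Q 236.104.79.50: descend 11101100011010000100111100110010 ; hops seen [H0,H3] ; pick H3
  Q 108.104.79.50: descend 0 ; hops seen [H0] ; pick H0
  del 1.0.0.0/8 (clear depth 8)
  Q 21.128.14.50: descend 000101011000 ; hops seen [H0,H3] ; pick H3
  Q 236.104.79.50: descend 11101100011010000100111100110010 ; hops seen [H0,H3] ; pick H3
  Q 1.117.51.185: descend 00000001011101010011001110111001 ; hops seen [H0,H1,H3] ; pick H3
  Q 236.104.79.50: descend 11101100011010000100111100110010 ; hops seen [H0,H3] ; pick H3
  Q 192.195.12.70: descend 1100000011000011000011000100 ; hops seen [H0,H4] ; pick H4
  + 0.0.0.0/0 (H1) depth=0
  del 192.195.12.64/28 (clear depth 28)
  Q 21.128.0.0: descend 000101011000 ; hops seen [H1,H3] ; pick H3
  Q 1.117.51.180: descend 0000000101110101001100111011 ; hops seen [H1,H1] ; pick H1
  Q 1.117.51.177: descend 0000000101110101001100111011 ; hops seen [H1,H1] ; pick H1
  + 0.0.0.0/0 (H3) depth=0
  + 0.0.0.0/0 (H2) depth=0
  Q 1.117.51.178: descend 0000000101110101001100111011 ; hops seen [H2,H1] ; pick H1

== LOOKUPS ==
["H0","H0","H3","H3","H0","H3","H3","H3","H3","H4","H3","H1","H1","H1"]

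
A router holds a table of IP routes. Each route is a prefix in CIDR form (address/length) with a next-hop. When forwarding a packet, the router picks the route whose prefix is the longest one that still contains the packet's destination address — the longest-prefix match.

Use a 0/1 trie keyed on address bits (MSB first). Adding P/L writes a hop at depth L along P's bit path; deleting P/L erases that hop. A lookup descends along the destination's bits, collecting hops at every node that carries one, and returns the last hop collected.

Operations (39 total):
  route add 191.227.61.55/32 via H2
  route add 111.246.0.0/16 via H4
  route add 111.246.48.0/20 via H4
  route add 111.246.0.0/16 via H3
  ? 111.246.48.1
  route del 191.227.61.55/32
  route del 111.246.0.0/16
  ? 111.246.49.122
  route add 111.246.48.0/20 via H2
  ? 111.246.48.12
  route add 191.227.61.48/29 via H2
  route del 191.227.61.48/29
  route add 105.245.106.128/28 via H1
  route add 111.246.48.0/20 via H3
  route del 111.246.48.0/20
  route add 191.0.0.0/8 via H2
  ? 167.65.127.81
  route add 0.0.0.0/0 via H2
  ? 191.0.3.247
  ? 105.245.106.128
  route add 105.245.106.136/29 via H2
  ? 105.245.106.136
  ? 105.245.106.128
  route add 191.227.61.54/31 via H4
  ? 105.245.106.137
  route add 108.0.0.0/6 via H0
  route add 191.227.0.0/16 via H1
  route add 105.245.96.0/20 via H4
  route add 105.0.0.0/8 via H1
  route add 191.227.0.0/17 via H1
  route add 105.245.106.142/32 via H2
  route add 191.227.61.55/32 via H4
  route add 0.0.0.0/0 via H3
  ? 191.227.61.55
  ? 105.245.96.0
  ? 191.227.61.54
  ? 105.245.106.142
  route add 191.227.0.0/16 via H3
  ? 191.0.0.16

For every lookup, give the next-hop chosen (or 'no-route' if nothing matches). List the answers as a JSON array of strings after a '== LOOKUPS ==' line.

Process each operation:
  + 191.227.61.55/32 (H2) depth=32
  + 111.246.0.0/16 (H4) depth=16
  + 111.246.48.0/20 (H4) depth=20
  + 111.246.0.0/16 (H3) depth=16
  lookup 111.246.48.1: bits 01101111111101100011 walk d0:-→d1:-→d2:-→d3:-→d4:-→d5:-→d6:-→d7:-→d8:-→d9:-→d10:-→d11:-→d12:-→d13:-→d14:-→d15:-→d16:H3→d17:-→d18:-→d19:-→d20:H4 -> H4
  - 191.227.61.55/32 clear@32
  - 111.246.0.0/16 clear@16
  lookup 111.246.49.122: bits 01101111111101100011 walk d0:-→d1:-→d2:-→d3:-→d4:-→d5:-→d6:-→d7:-→d8:-→d9:-→d10:-→d11:-→d12:-→d13:-→d14:-→d15:-→d16:-→d17:-→d18:-→d19:-→d20:H4 -> H4
  + 111.246.48.0/20 (H2) depth=20
  lookup 111.246.48.12: bits 01101111111101100011 walk d0:-→d1:-→d2:-→d3:-→d4:-→d5:-→d6:-→d7:-→d8:-→d9:-→d10:-→d11:-→d12:-→d13:-→d14:-→d15:-→d16:-→d17:-→d18:-→d19:-→d20:H2 -> H2
  + 191.227.61.48/29 (H2) depth=29
  - 191.227.61.48/29 clear@29
  + 105.245.106.128/28 (H1) depth=28
  + 111.246.48.0/20 (H3) depth=20
  - 111.246.48.0/20 clear@20
  + 191.0.0.0/8 (H2) depth=8
  lookup 167.65.127.81: bits 101 walk d0:-→d1:-→d2:-→d3:- -> no-route
  + 0.0.0.0/0 (H2) depth=0
  lookup 191.0.3.247: bits 10111111 walk d0:H2→d1:-→d2:-→d3:-→d4:-→d5:-→d6:-→d7:-→d8:H2 -> H2
  lookup 105.245.106.128: bits 0110100111110101011010101000 walk d0:H2→d1:-→d2:-→d3:-→d4:-→d5:-→d6:-→d7:-→d8:-→d9:-→d10:-→d11:-→d12:-→d13:-→d14:-→d15:-→d16:-→d17:-→d18:-→d19:-→d20:-→d21:-→d22:-→d23:-→d24:-→d25:-→d26:-→d27:-→d28:H1 -> H1
  + 105.245.106.136/29 (H2) depth=29
  lookup 105.245.106.136: bits 01101001111101010110101010001 walk d0:H2→d1:-→d2:-→d3:-→d4:-→d5:-→d6:-→d7:-→d8:-→d9:-→d10:-→d11:-→d12:-→d13:-→d14:-→d15:-→d16:-→d17:-→d18:-→d19:-→d20:-→d21:-→d22:-→d23:-→d24:-→d25:-→d26:-→d27:-→d28:H1→d29:H2 -> H2
  lookup 105.245.106.128: bits 0110100111110101011010101000 walk d0:H2→d1:-→d2:-→d3:-→d4:-→d5:-→d6:-→d7:-→d8:-→d9:-→d10:-→d11:-→d12:-→d13:-→d14:-→d15:-→d16:-→d17:-→d18:-→d19:-→d20:-→d21:-→d22:-→d23:-→d24:-→d25:-→d26:-→d27:-→d28:H1 -> H1
  + 191.227.61.54/31 (H4) depth=31
  lookup 105.245.106.137: bits 01101001111101010110101010001 walk d0:H2→d1:-→d2:-→d3:-→d4:-→d5:-→d6:-→d7:-→d8:-→d9:-→d10:-→d11:-→d12:-→d13:-→d14:-→d15:-→d16:-→d17:-→d18:-→d19:-→d20:-→d21:-→d22:-→d23:-→d24:-→d25:-→d26:-→d27:-→d28:H1→d29:H2 -> H2
  + 108.0.0.0/6 (H0) depth=6
  + 191.227.0.0/16 (H1) depth=16
  + 105.245.96.0/20 (H4) depth=20
  + 105.0.0.0/8 (H1) depth=8
  + 191.227.0.0/17 (H1) depth=17
  + 105.245.106.142/32 (H2) depth=32
  + 191.227.61.55/32 (H4) depth=32
  + 0.0.0.0/0 (H3) depth=0
  lookup 191.227.61.55: bits 10111111111000110011110100110111 walk d0:H3→d1:-→d2:-→d3:-→d4:-→d5:-→d6:-→d7:-→d8:H2→d9:-→d10:-→d11:-→d12:-→d13:-→d14:-→d15:-→d16:H1→d17:H1→d18:-→d19:-→d20:-→d21:-→d22:-→d23:-→d24:-→d25:-→d26:-→d27:-→d28:-→d29:-→d30:-→d31:H4→d32:H4 -> H4
  lookup 105.245.96.0: bits 01101001111101010110 walk d0:H3→d1:-→d2:-→d3:-→d4:-→d5:-→d6:-→d7:-→d8:H1→d9:-→d10:-→d11:-→d12:-→d13:-→d14:-→d15:-→d16:-→d17:-→d18:-→d19:-→d20:H4 -> H4
  lookup 191.227.61.54: bits 1011111111100011001111010011011 walk d0:H3→d1:-→d2:-→d3:-→d4:-→d5:-→d6:-→d7:-→d8:H2→d9:-→d10:-→d11:-→d12:-→d13:-→d14:-→d15:-→d16:H1→d17:H1→d18:-→d19:-→d20:-→d21:-→d22:-→d23:-→d24:-→d25:-→d26:-→d27:-→d28:-→d29:-→d30:-→d31:H4 -> H4
  lookup 105.245.106.142: bits 01101001111101010110101010001110 walk d0:H3→d1:-→d2:-→d3:-→d4:-→d5:-→d6:-→d7:-→d8:H1→d9:-→d10:-→d11:-→d12:-→d13:-→d14:-→d15:-→d16:-→d17:-→d18:-→d19:-→d20:H4→d21:-→d22:-→d23:-→d24:-→d25:-→d26:-→d27:-→d28:H1→d29:H2→d30:-→d31:-→d32:H2 -> H2
  + 191.227.0.0/16 (H3) depth=16
  lookup 191.0.0.16: bits 10111111 walk d0:H3→d1:-→d2:-→d3:-→d4:-→d5:-→d6:-→d7:-→d8:H2 -> H2

== LOOKUPS ==
["H4","H4","H2","no-route","H2","H1","H2","H1","H2","H4","H4","H4","H2","H2"]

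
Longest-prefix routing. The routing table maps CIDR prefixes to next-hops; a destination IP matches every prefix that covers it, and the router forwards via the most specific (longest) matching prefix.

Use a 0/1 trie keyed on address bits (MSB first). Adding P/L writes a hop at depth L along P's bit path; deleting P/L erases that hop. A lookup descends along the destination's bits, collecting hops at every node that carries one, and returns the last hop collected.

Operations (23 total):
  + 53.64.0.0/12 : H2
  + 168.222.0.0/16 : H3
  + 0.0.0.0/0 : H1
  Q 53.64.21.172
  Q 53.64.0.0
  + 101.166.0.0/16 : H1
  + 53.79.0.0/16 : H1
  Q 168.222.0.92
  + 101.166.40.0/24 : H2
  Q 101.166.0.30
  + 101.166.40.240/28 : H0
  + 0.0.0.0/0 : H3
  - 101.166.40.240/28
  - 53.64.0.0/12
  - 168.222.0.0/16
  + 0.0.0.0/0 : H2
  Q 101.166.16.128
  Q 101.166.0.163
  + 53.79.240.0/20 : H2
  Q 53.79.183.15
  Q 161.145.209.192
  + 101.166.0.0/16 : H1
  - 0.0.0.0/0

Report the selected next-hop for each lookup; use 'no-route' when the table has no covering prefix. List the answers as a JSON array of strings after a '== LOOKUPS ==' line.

Trace:
  add 53.64.0.0/12 -> H2 at depth 12
  add 168.222.0.0/16 -> H3 at depth 16
  add 0.0.0.0/0 -> H1 at depth 0
  Q 53.64.21.172: descend 001101010100 ; hops seen [H1,H2] ; pick H2
  Q 53.64.0.0: descend 001101010100 ; hops seen [H1,H2] ; pick H2
  add 101.166.0.0/16 -> H1 at depth 16
  add 53.79.0.0/16 -> H1 at depth 16
  Q 168.222.0.92: descend 1010100011011110 ; hops seen [H1,H3] ; pick H3
  add 101.166.40.0/24 -> H2 at depth 24
  Q 101.166.0.30: descend 011001011010011000 ; hops seen [H1,H1] ; pick H1
  add 101.166.40.240/28 -> H0 at depth 28
  add 0.0.0.0/0 -> H3 at depth 0
  del 101.166.40.240/28 (clear depth 28)
  del 53.64.0.0/12 (clear depth 12)
  del 168.222.0.0/16 (clear depth 16)
  add 0.0.0.0/0 -> H2 at depth 0
  Q 101.166.16.128: descend 011001011010011000 ; hops seen [H2,H1] ; pick H1
  Q 101.166.0.163: descend 011001011010011000 ; hops seen [H2,H1] ; pick H1
  add 53.79.240.0/20 -> H2 at depth 20
  Q 53.79.183.15: descend 00110101010011111 ; hops seen [H2,H1] ; pick H1
  Q 161.145.209.192: descend 1010 ; hops seen [H2] ; pick H2
  add 101.166.0.0/16 -> H1 at depth 16
  del 0.0.0.0/0 (clear depth 0)

== LOOKUPS ==
["H2","H2","H3","H1","H1","H1","H1","H2"]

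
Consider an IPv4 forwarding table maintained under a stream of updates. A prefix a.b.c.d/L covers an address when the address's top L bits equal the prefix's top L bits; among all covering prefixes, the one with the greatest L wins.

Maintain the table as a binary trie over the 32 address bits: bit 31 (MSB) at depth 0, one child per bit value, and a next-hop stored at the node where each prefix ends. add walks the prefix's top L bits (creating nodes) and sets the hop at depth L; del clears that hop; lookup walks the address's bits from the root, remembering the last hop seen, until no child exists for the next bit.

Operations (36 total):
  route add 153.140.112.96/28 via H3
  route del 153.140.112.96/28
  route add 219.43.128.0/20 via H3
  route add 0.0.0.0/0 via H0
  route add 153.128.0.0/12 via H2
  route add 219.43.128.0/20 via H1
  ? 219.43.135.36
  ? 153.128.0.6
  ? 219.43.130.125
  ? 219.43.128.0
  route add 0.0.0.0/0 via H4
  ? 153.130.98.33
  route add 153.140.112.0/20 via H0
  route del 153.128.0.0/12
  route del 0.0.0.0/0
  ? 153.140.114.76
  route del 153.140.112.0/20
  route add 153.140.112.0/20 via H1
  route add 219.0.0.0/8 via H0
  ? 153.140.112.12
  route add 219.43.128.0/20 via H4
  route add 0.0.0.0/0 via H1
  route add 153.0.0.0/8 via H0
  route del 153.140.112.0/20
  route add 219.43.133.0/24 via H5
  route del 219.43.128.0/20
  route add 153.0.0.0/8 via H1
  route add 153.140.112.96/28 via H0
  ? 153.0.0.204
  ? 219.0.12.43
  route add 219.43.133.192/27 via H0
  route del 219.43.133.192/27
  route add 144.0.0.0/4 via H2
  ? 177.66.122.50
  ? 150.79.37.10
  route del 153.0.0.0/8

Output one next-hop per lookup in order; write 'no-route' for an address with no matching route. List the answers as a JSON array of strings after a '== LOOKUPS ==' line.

Process each operation:
  add 153.140.112.96/28 -> H3 at depth 28
  - 153.140.112.96/28 clear@28
  add 219.43.128.0/20 -> H3 at depth 20
  add 0.0.0.0/0 -> H0 at depth 0
  add 153.128.0.0/12 -> H2 at depth 12
  add 219.43.128.0/20 -> H1 at depth 20
  Q 219.43.135.36: descend 11011011001010111000 ; hops seen [H0,H1] ; pick H1
  Q 153.128.0.6: descend 100110011000 ; hops seen [H0,H2] ; pick H2
  Q 219.43.130.125: descend 11011011001010111000 ; hops seen [H0,H1] ; pick H1
  Q 219.43.128.0: descend 11011011001010111000 ; hops seen [H0,H1] ; pick H1
  add 0.0.0.0/0 -> H4 at depth 0
  Q 153.130.98.33: descend 100110011000 ; hops seen [H4,H2] ; pick H2
  add 153.140.112.0/20 -> H0 at depth 20
  - 153.128.0.0/12 clear@12
  - 0.0.0.0/0 clear@0
  Q 153.140.114.76: descend 1001100110001100011100 ; hops seen [H0] ; pick H0
  - 153.140.112.0/20 clear@20
  add 153.140.112.0/20 -> H1 at depth 20
  add 219.0.0.0/8 -> H0 at depth 8
  Q 153.140.112.12: descend 1001100110001100011100000 ; hops seen [H1] ; pick H1
  add 219.43.128.0/20 -> H4 at depth 20
  add 0.0.0.0/0 -> H1 at depth 0
  add 153.0.0.0/8 -> H0 at depth 8
  - 153.140.112.0/20 clear@20
  add 219.43.133.0/24 -> H5 at depth 24
  - 219.43.128.0/20 clear@20
  add 153.0.0.0/8 -> H1 at depth 8
  add 153.140.112.96/28 -> H0 at depth 28
  Q 153.0.0.204: descend 10011001 ; hops seen [H1,H1] ; pick H1
  Q 219.0.12.43: descend 1101101100 ; hops seen [H1,H0] ; pick H0
  add 219.43.133.192/27 -> H0 at depth 27
  - 219.43.133.192/27 clear@27
  add 144.0.0.0/4 -> H2 at depth 4
  Q 177.66.122.50: descend 10 ; hops seen [H1] ; pick H1
  Q 150.79.37.10: descend 1001 ; hops seen [H1,H2] ; pick H2
  - 153.0.0.0/8 clear@8

== LOOKUPS ==
["H1","H2","H1","H1","H2","H0","H1","H1","H0","H1","H2"]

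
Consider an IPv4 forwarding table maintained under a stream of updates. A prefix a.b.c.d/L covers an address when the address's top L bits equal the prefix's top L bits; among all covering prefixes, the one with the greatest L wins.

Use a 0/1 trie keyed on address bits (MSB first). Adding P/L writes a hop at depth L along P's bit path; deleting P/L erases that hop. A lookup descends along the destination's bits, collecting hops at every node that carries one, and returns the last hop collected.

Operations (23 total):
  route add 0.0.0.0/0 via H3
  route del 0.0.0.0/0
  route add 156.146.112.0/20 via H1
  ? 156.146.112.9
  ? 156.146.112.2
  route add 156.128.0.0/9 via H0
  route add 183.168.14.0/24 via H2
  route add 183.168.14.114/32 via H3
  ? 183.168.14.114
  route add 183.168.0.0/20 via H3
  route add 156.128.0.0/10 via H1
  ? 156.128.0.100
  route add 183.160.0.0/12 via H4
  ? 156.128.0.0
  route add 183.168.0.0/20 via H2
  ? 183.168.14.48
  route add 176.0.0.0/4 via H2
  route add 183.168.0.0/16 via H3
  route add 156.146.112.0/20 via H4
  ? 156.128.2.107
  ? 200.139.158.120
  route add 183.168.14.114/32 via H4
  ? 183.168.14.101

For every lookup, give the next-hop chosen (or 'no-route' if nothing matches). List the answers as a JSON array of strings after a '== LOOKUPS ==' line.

Process each operation:
  + 0.0.0.0/0 (H3) depth=0
  - 0.0.0.0/0 clear@0
  + 156.146.112.0/20 (H1) depth=20
  lookup 156.146.112.9: bits 10011100100100100111 walk d0:-→d1:-→d2:-→d3:-→d4:-→d5:-→d6:-→d7:-→d8:-→d9:-→d10:-→d11:-→d12:-→d13:-→d14:-→d15:-→d16:-→d17:-→d18:-→d19:-→d20:H1 -> H1
  lookup 156.146.112.2: bits 10011100100100100111 walk d0:-→d1:-→d2:-→d3:-→d4:-→d5:-→d6:-→d7:-→d8:-→d9:-→d10:-→d11:-→d12:-→d13:-→d14:-→d15:-→d16:-→d17:-→d18:-→d19:-→d20:H1 -> H1
  + 156.128.0.0/9 (H0) depth=9
  + 183.168.14.0/24 (H2) depth=24
  + 183.168.14.114/32 (H3) depth=32
  lookup 183.168.14.114: bits 10110111101010000000111001110010 walk d0:-→d1:-→d2:-→d3:-→d4:-→d5:-→d6:-→d7:-→d8:-→d9:-→d10:-→d11:-→d12:-→d13:-→d14:-→d15:-→d16:-→d17:-→d18:-→d19:-→d20:-→d21:-→d22:-→d23:-→d24:H2→d25:-→d26:-→d27:-→d28:-→d29:-→d30:-→d31:-→d32:H3 -> H3
  + 183.168.0.0/20 (H3) depth=20
  + 156.128.0.0/10 (H1) depth=10
  lookup 156.128.0.100: bits 10011100100 walk d0:-→d1:-→d2:-→d3:-→d4:-→d5:-→d6:-→d7:-→d8:-→d9:H0→d10:H1→d11:- -> H1
  + 183.160.0.0/12 (H4) depth=12
  lookup 156.128.0.0: bits 10011100100 walk d0:-→d1:-→d2:-→d3:-→d4:-→d5:-→d6:-→d7:-→d8:-→d9:H0→d10:H1→d11:- -> H1
  + 183.168.0.0/20 (H2) depth=20
  lookup 183.168.14.48: bits 1011011110101000000011100 walk d0:-→d1:-→d2:-→d3:-→d4:-→d5:-→d6:-→d7:-→d8:-→d9:-→d10:-→d11:-→d12:H4→d13:-→d14:-→d15:-→d16:-→d17:-→d18:-→d19:-→d20:H2→d21:-→d22:-→d23:-→d24:H2→d25:- -> H2
  + 176.0.0.0/4 (H2) depth=4
  + 183.168.0.0/16 (H3) depth=16
  + 156.146.112.0/20 (H4) depth=20
  lookup 156.128.2.107: bits 10011100100 walk d0:-→d1:-→d2:-→d3:-→d4:-→d5:-→d6:-→d7:-→d8:-→d9:H0→d10:H1→d11:- -> H1
  lookup 200.139.158.120: bits 1 walk d0:-→d1:- -> no-route
  + 183.168.14.114/32 (H4) depth=32
  lookup 183.168.14.101: bits 101101111010100000001110011 walk d0:-→d1:-→d2:-→d3:-→d4:H2→d5:-→d6:-→d7:-→d8:-→d9:-→d10:-→d11:-→d12:H4→d13:-→d14:-→d15:-→d16:H3→d17:-→d18:-→d19:-→d20:H2→d21:-→d22:-→d23:-→d24:H2→d25:-→d26:-→d27:- -> H2

== LOOKUPS ==
["H1","H1","H3","H1","H1","H2","H1","no-route","H2"]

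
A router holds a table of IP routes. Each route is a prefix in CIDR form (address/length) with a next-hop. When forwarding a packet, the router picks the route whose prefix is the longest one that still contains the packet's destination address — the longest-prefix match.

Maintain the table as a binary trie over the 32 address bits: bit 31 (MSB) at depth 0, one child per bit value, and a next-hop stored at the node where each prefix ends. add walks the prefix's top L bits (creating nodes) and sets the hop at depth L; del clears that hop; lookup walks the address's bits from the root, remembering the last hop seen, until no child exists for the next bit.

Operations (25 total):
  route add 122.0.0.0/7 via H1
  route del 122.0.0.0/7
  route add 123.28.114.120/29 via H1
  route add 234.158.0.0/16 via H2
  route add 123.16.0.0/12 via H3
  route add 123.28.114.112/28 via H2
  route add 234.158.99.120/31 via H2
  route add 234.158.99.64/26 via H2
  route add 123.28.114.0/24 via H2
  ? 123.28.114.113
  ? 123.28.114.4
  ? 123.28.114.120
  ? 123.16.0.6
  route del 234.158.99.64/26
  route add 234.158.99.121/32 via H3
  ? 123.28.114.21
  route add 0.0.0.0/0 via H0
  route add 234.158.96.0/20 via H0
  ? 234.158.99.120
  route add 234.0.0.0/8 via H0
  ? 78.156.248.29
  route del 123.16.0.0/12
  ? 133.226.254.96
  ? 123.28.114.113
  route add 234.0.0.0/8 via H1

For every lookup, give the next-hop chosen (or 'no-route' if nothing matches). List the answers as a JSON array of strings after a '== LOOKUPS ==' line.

Apply in order:
  add 122.0.0.0/7 -> H1 at depth 7
  del 122.0.0.0/7 (clear depth 7)
  add 123.28.114.120/29 -> H1 at depth 29
  add 234.158.0.0/16 -> H2 at depth 16
  add 123.16.0.0/12 -> H3 at depth 12
  add 123.28.114.112/28 -> H2 at depth 28
  add 234.158.99.120/31 -> H2 at depth 31
  add 234.158.99.64/26 -> H2 at depth 26
  add 123.28.114.0/24 -> H2 at depth 24
  Q 123.28.114.113: descend 0111101100011100011100100111 ; hops seen [H3,H2,H2] ; pick H2
  Q 123.28.114.4: descend 0111101100011100011100100 ; hops seen [H3,H2] ; pick H2
  Q 123.28.114.120: descend 01111011000111000111001001111 ; hops seen [H3,H2,H2,H1] ; pick H1
  Q 123.16.0.6: descend 011110110001 ; hops seen [H3] ; pick H3
  del 234.158.99.64/26 (clear depth 26)
  add 234.158.99.121/32 -> H3 at depth 32
  Q 123.28.114.21: descend 0111101100011100011100100 ; hops seen [H3,H2] ; pick H2
  add 0.0.0.0/0 -> H0 at depth 0
  add 234.158.96.0/20 -> H0 at depth 20
  Q 234.158.99.120: descend 1110101010011110011000110111100 ; hops seen [H0,H2,H0,H2] ; pick H2
  add 234.0.0.0/8 -> H0 at depth 8
  Q 78.156.248.29: descend 01 ; hops seen [H0] ; pick H0
  del 123.16.0.0/12 (clear depth 12)
  Q 133.226.254.96: descend 1 ; hops seen [H0] ; pick H0
  Q 123.28.114.113: descend 0111101100011100011100100111 ; hops seen [H0,H2,H2] ; pick H2
  add 234.0.0.0/8 -> H1 at depth 8

== LOOKUPS ==
["H2","H2","H1","H3","H2","H2","H0","H0","H2"]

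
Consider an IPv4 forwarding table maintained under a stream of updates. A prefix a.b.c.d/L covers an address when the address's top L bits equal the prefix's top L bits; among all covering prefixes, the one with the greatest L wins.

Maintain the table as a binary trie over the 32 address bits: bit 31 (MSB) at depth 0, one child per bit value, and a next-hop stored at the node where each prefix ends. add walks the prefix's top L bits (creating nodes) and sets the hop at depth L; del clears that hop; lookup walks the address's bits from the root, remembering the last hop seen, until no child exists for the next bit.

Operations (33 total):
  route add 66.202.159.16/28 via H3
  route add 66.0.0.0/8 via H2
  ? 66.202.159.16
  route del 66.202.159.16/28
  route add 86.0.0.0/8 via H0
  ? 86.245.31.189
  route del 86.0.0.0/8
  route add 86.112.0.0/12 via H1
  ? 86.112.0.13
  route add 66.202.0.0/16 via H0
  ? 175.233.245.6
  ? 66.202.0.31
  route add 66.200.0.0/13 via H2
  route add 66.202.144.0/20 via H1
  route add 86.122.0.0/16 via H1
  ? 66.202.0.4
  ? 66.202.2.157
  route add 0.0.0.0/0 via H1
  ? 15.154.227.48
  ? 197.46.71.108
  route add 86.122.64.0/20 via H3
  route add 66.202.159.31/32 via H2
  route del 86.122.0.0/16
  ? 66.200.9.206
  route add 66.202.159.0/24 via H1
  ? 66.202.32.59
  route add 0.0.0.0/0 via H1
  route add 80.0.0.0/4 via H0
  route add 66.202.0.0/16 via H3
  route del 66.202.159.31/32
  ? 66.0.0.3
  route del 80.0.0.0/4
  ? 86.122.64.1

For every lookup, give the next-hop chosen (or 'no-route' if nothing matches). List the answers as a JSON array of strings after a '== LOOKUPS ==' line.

Apply in order:
  + 66.202.159.16/28 (H3) depth=28
  + 66.0.0.0/8 (H2) depth=8
  lookup 66.202.159.16: bits 0100001011001010100111110001 walk d0:-→d1:-→d2:-→d3:-→d4:-→d5:-→d6:-→d7:-→d8:H2→d9:-→d10:-→d11:-→d12:-→d13:-→d14:-→d15:-→d16:-→d17:-→d18:-→d19:-→d20:-→d21:-→d22:-→d23:-→d24:-→d25:-→d26:-→d27:-→d28:H3 -> H3
  del 66.202.159.16/28 (clear depth 28)
  + 86.0.0.0/8 (H0) depth=8
  lookup 86.245.31.189: bits 01010110 walk d0:-→d1:-→d2:-→d3:-→d4:-→d5:-→d6:-→d7:-→d8:H0 -> H0
  del 86.0.0.0/8 (clear depth 8)
  + 86.112.0.0/12 (H1) depth=12
  lookup 86.112.0.13: bits 010101100111 walk d0:-→d1:-→d2:-→d3:-→d4:-→d5:-→d6:-→d7:-→d8:-→d9:-→d10:-→d11:-→d12:H1 -> H1
  + 66.202.0.0/16 (H0) depth=16
  lookup 175.233.245.6: bits ε walk d0:- -> no-route
  lookup 66.202.0.31: bits 0100001011001010 walk d0:-→d1:-→d2:-→d3:-→d4:-→d5:-→d6:-→d7:-→d8:H2→d9:-→d10:-→d11:-→d12:-→d13:-→d14:-→d15:-→d16:H0 -> H0
  + 66.200.0.0/13 (H2) depth=13
  + 66.202.144.0/20 (H1) depth=20
  + 86.122.0.0/16 (H1) depth=16
  lookup 66.202.0.4: bits 0100001011001010 walk d0:-→d1:-→d2:-→d3:-→d4:-→d5:-→d6:-→d7:-→d8:H2→d9:-→d10:-→d11:-→d12:-→d13:H2→d14:-→d15:-→d16:H0 -> H0
  lookup 66.202.2.157: bits 0100001011001010 walk d0:-→d1:-→d2:-→d3:-→d4:-→d5:-→d6:-→d7:-→d8:H2→d9:-→d10:-→d11:-→d12:-→d13:H2→d14:-→d15:-→d16:H0 -> H0
  + 0.0.0.0/0 (H1) depth=0
  lookup 15.154.227.48: bits 0 walk d0:H1→d1:- -> H1
  lookup 197.46.71.108: bits ε walk d0:H1 -> H1
  + 86.122.64.0/20 (H3) depth=20
  + 66.202.159.31/32 (H2) depth=32
  del 86.122.0.0/16 (clear depth 16)
  lookup 66.200.9.206: bits 01000010110010 walk d0:H1→d1:-→d2:-→d3:-→d4:-→d5:-→d6:-→d7:-→d8:H2→d9:-→d10:-→d11:-→d12:-→d13:H2→d14:- -> H2
  + 66.202.159.0/24 (H1) depth=24
  lookup 66.202.32.59: bits 0100001011001010 walk d0:H1→d1:-→d2:-→d3:-→d4:-→d5:-→d6:-→d7:-→d8:H2→d9:-→d10:-→d11:-→d12:-→d13:H2→d14:-→d15:-→d16:H0 -> H0
  + 0.0.0.0/0 (H1) depth=0
  + 80.0.0.0/4 (H0) depth=4
  + 66.202.0.0/16 (H3) depth=16
  del 66.202.159.31/32 (clear depth 32)
  lookup 66.0.0.3: bits 01000010 walk d0:H1→d1:-→d2:-→d3:-→d4:-→d5:-→d6:-→d7:-→d8:H2 -> H2
  del 80.0.0.0/4 (clear depth 4)
  lookup 86.122.64.1: bits 01010110011110100100 walk d0:H1→d1:-→d2:-→d3:-→d4:-→d5:-→d6:-→d7:-→d8:-→d9:-→d10:-→d11:-→d12:H1→d13:-→d14:-→d15:-→d16:-→d17:-→d18:-→d19:-→d20:H3 -> H3

== LOOKUPS ==
["H3","H0","H1","no-route","H0","H0","H0","H1","H1","H2","H0","H2","H3"]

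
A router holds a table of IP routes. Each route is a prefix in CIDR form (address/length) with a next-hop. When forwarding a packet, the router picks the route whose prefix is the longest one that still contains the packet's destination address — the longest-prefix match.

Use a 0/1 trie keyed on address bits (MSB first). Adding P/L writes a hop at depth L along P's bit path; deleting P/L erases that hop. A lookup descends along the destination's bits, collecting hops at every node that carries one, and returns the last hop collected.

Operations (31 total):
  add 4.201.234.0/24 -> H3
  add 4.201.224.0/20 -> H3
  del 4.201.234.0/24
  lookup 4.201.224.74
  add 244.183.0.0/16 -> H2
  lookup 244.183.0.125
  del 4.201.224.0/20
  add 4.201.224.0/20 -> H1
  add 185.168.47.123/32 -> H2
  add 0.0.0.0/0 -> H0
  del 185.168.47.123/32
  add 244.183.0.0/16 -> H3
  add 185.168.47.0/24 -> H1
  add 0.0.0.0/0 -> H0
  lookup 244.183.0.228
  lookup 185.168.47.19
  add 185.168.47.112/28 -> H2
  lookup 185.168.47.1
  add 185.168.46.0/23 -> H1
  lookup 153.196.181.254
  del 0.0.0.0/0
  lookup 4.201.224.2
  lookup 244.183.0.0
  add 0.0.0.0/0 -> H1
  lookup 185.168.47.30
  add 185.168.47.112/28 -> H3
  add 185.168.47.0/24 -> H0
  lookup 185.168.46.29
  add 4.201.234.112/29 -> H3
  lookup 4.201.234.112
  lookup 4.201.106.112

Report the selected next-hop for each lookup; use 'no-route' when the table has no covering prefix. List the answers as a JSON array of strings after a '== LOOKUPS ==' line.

Trace:
  add 4.201.234.0/24 -> H3 at depth 24
  add 4.201.224.0/20 -> H3 at depth 20
  - 4.201.234.0/24 clear@24
  Q 4.201.224.74: descend 00000100110010011110 ; hops seen [H3] ; pick H3
  add 244.183.0.0/16 -> H2 at depth 16
  Q 244.183.0.125: descend 1111010010110111 ; hops seen [H2] ; pick H2
  - 4.201.224.0/20 clear@20
  add 4.201.224.0/20 -> H1 at depth 20
  add 185.168.47.123/32 -> H2 at depth 32
  add 0.0.0.0/0 -> H0 at depth 0
  - 185.168.47.123/32 clear@32
  add 244.183.0.0/16 -> H3 at depth 16
  add 185.168.47.0/24 -> H1 at depth 24
  add 0.0.0.0/0 -> H0 at depth 0
  Q 244.183.0.228: descend 1111010010110111 ; hops seen [H0,H3] ; pick H3
  Q 185.168.47.19: descend 1011100110101000001011110 ; hops seen [H0,H1] ; pick H1
  add 185.168.47.112/28 -> H2 at depth 28
  Q 185.168.47.1: descend 1011100110101000001011110 ; hops seen [H0,H1] ; pick H1
  add 185.168.46.0/23 -> H1 at depth 23
  Q 153.196.181.254: descend 10 ; hops seen [H0] ; pick H0
  - 0.0.0.0/0 clear@0
  Q 4.201.224.2: descend 00000100110010011110 ; hops seen [H1] ; pick H1
  Q 244.183.0.0: descend 1111010010110111 ; hops seen [H3] ; pick H3
  add 0.0.0.0/0 -> H1 at depth 0
  Q 185.168.47.30: descend 1011100110101000001011110 ; hops seen [H1,H1,H1] ; pick H1
  add 185.168.47.112/28 -> H3 at depth 28
  add 185.168.47.0/24 -> H0 at depth 24
  Q 185.168.46.29: descend 10111001101010000010111 ; hops seen [H1,H1] ; pick H1
  add 4.201.234.112/29 -> H3 at depth 29
  Q 4.201.234.112: descend 00000100110010011110101001110 ; hops seen [H1,H1,H3] ; pick H3
  Q 4.201.106.112: descend 0000010011001001 ; hops seen [H1] ; pick H1

== LOOKUPS ==
["H3","H2","H3","H1","H1","H0","H1","H3","H1","H1","H3","H1"]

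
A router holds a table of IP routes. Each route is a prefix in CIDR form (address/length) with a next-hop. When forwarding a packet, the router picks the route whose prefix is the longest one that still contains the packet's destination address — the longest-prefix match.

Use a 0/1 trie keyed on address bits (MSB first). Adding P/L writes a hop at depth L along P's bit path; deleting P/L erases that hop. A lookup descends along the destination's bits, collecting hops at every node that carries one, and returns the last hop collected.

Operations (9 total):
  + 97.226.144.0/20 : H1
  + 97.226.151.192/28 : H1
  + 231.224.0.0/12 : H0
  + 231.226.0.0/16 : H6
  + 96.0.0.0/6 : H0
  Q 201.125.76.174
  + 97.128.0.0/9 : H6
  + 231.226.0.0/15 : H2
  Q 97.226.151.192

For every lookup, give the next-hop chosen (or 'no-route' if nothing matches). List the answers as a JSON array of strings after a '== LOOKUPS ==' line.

Process each operation:
  + 97.226.144.0/20 (H1) depth=20
  + 97.226.151.192/28 (H1) depth=28
  + 231.224.0.0/12 (H0) depth=12
  + 231.226.0.0/16 (H6) depth=16
  + 96.0.0.0/6 (H0) depth=6
  lookup 201.125.76.174: bits 11 walk d0:-→d1:-→d2:- -> no-route
  + 97.128.0.0/9 (H6) depth=9
  + 231.226.0.0/15 (H2) depth=15
  lookup 97.226.151.192: bits 0110000111100010100101111100 walk d0:-→d1:-→d2:-→d3:-→d4:-→d5:-→d6:H0→d7:-→d8:-→d9:H6→d10:-→d11:-→d12:-→d13:-→d14:-→d15:-→d16:-→d17:-→d18:-→d19:-→d20:H1→d21:-→d22:-→d23:-→d24:-→d25:-→d26:-→d27:-→d28:H1 -> H1

== LOOKUPS ==
["no-route","H1"]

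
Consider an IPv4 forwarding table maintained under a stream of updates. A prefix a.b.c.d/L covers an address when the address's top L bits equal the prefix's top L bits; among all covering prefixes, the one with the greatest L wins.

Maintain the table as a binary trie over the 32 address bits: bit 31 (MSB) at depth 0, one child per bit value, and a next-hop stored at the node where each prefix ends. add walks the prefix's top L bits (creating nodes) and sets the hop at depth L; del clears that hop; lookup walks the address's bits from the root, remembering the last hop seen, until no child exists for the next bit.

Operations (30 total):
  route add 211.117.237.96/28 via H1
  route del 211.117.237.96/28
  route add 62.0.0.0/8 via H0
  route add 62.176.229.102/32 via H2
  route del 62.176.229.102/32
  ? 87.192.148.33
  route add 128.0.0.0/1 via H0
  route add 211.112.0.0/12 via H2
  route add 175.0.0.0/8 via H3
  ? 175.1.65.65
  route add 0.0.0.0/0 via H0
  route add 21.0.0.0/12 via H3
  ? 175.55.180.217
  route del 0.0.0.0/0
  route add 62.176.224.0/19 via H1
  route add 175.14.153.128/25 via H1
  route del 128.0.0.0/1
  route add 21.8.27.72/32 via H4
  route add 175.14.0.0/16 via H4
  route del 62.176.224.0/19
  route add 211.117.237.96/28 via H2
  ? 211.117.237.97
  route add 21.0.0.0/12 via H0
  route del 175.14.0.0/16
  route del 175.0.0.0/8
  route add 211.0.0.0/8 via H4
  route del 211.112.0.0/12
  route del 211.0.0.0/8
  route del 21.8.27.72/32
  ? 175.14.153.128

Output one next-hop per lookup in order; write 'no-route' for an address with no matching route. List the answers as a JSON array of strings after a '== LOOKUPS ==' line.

Process each operation:
  add 211.117.237.96/28 -> H1 at depth 28
  del 211.117.237.96/28 (clear depth 28)
  add 62.0.0.0/8 -> H0 at depth 8
  add 62.176.229.102/32 -> H2 at depth 32
  del 62.176.229.102/32 (clear depth 32)
  Q 87.192.148.33: descend 0 ; hops seen [∅] ; pick no-route
  add 128.0.0.0/1 -> H0 at depth 1
  add 211.112.0.0/12 -> H2 at depth 12
  add 175.0.0.0/8 -> H3 at depth 8
  Q 175.1.65.65: descend 10101111 ; hops seen [H0,H3] ; pick H3
  add 0.0.0.0/0 -> H0 at depth 0
  add 21.0.0.0/12 -> H3 at depth 12
  Q 175.55.180.217: descend 10101111 ; hops seen [H0,H0,H3] ; pick H3
  del 0.0.0.0/0 (clear depth 0)
  add 62.176.224.0/19 -> H1 at depth 19
  add 175.14.153.128/25 -> H1 at depth 25
  del 128.0.0.0/1 (clear depth 1)
  add 21.8.27.72/32 -> H4 at depth 32
  add 175.14.0.0/16 -> H4 at depth 16
  del 62.176.224.0/19 (clear depth 19)
  add 211.117.237.96/28 -> H2 at depth 28
  Q 211.117.237.97: descend 1101001101110101111011010110 ; hops seen [H2,H2] ; pick H2
  add 21.0.0.0/12 -> H0 at depth 12
  del 175.14.0.0/16 (clear depth 16)
  del 175.0.0.0/8 (clear depth 8)
  add 211.0.0.0/8 -> H4 at depth 8
  del 211.112.0.0/12 (clear depth 12)
  del 211.0.0.0/8 (clear depth 8)
  del 21.8.27.72/32 (clear depth 32)
  Q 175.14.153.128: descend 1010111100001110100110011 ; hops seen [H1] ; pick H1

== LOOKUPS ==
["no-route","H3","H3","H2","H1"]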